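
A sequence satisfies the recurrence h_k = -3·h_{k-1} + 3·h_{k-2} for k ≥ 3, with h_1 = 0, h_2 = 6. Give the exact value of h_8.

Compute successive terms:
h_3 = -18;  h_4 = 72;  h_5 = -270;  h_6 = 1026;  h_7 = -3888;  h_8 = 14742.

14742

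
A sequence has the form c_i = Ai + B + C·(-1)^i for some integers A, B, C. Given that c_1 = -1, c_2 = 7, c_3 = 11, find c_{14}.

79

At i = 1, 2, 3: A + B - C = -1; 2A + B + C = 7; 3A + B - C = 11.
Subtracting the first from the second: A + 2C = 8.
Subtracting the second from the third: A - 2C = 4.
Solving: C = 1, A = 6, then B = -6.
Therefore c_{14} = 84 + (-6) + 1·1 = 79.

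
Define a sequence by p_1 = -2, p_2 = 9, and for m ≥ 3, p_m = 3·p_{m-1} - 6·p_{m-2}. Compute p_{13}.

-283581

Step forward from the initial values:
p_3 = 39  p_4 = 63  p_5 = -45  …  p_{10} = 20655  p_{11} = 29403  p_{12} = -35721  p_{13} = -283581.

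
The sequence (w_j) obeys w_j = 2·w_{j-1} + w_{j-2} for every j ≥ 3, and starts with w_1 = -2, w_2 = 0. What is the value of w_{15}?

Iterate the recurrence:
w_3 = -2;  w_4 = -4;  w_5 = -10;  …;  w_{12} = -4756;  w_{13} = -11482;  w_{14} = -27720;  w_{15} = -66922.

-66922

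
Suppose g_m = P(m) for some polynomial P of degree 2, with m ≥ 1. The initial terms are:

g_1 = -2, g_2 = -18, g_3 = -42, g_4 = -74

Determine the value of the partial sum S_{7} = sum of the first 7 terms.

1st diffs: -16, -24, -32.
2nd diffs: -8, -8 (constant).
Newton forward-difference form: g_m = -2 + (-16)·C(m-1,1) + (-8)·C(m-1,2).
Continuing: -114, -162, -218.
Summing m = 1..7 (7 terms) gives -630.

-630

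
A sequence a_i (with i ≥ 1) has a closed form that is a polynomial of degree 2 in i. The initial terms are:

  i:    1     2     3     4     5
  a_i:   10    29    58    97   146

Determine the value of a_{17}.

1514

1st diffs: 19, 29, 39, 49.
2nd diffs: 10, 10, 10 (constant).
Newton forward-difference form: a_i = 10 + 19·C(i-1,1) + 10·C(i-1,2).
At i = 17: i-1 = 16, so a_{17} = 10 + 304 + 1200 = 1514.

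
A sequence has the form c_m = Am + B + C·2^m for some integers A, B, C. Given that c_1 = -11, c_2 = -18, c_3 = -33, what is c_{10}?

Plug in m = 1, 2, 3: A + B + 2C = -11; 2A + B + 4C = -18; 3A + B + 8C = -33.
Subtracting the first from the second: A + 2C = -7.
Subtracting the second from the third: A + 4C = -15.
Solving: C = -4, A = 1, then B = -4.
Therefore c_{10} = 10 + (-4) + (-4)·1024 = -4090.

-4090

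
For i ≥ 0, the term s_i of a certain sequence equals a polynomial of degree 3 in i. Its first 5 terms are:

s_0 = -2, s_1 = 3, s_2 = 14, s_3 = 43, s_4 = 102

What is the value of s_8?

1st diffs: 5, 11, 29, 59.
2nd diffs: 6, 18, 30.
3rd diffs: 12, 12 (constant).
Newton forward-difference form: s_i = -2 + 5·C(i,1) + 6·C(i,2) + 12·C(i,3).
At i = 8: i = 8, so s_8 = -2 + 40 + 168 + 672 = 878.

878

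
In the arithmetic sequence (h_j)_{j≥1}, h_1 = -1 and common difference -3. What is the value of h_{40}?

h_j = -1 + (j - 1)·(-3).
h_{40} = -1 + 39·(-3) = -118.

-118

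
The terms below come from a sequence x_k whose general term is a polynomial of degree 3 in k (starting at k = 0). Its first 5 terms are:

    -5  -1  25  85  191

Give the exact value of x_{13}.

1st diffs: 4, 26, 60, 106.
2nd diffs: 22, 34, 46.
3rd diffs: 12, 12 (constant).
Newton forward-difference form: x_k = -5 + 4·C(k,1) + 22·C(k,2) + 12·C(k,3).
At k = 13: k = 13, so x_{13} = -5 + 52 + 1716 + 3432 = 5195.

5195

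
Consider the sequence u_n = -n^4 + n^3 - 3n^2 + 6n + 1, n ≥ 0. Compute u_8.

-3727

u_8 = -1·8^4 + 1·8^3 - 3·8^2 + 6·8 + 1 = -3727.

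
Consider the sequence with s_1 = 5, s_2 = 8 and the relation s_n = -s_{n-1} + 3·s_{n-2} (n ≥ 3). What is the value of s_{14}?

21272

Step forward from the initial values:
s_3 = 7; s_4 = 17; s_5 = 4; …; s_{11} = -1652; s_{12} = 4079; s_{13} = -9035; s_{14} = 21272.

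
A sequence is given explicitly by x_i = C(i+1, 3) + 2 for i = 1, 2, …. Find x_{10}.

C(11, 3) = 165, so x_{10} = 167.

167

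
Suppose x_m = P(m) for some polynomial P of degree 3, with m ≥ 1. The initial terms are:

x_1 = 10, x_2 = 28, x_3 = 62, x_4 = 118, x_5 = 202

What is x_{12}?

2078

1st diffs: 18, 34, 56, 84.
2nd diffs: 16, 22, 28.
3rd diffs: 6, 6 (constant).
Newton forward-difference form: x_m = 10 + 18·C(m-1,1) + 16·C(m-1,2) + 6·C(m-1,3).
At m = 12: m-1 = 11, so x_{12} = 10 + 198 + 880 + 990 = 2078.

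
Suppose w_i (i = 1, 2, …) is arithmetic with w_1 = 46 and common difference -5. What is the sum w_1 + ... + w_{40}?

w_i = 46 + (i - 1)·(-5).
w_{40} = -149; S = 40·(46 + (-149))/2 = -2060.

-2060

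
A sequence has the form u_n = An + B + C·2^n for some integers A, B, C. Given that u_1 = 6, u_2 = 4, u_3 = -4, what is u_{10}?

Plug in n = 1, 2, 3: A + B + 2C = 6; 2A + B + 4C = 4; 3A + B + 8C = -4.
Subtracting the first from the second: A + 2C = -2.
Subtracting the second from the third: A + 4C = -8.
Solving: C = -3, A = 4, then B = 8.
Therefore u_{10} = 40 + 8 + (-3)·1024 = -3024.

-3024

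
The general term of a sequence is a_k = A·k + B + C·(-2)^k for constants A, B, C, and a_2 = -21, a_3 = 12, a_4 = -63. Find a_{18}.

Write the equations: 2A + B + 4C = -21; 3A + B - 8C = 12; 4A + B + 16C = -63.
Subtracting the first from the second: A - 12C = 33.
Subtracting the second from the third: A + 24C = -75.
Solving: C = -3, A = -3, then B = -3.
So a_k = -3·k + (-3) + (-3)·(-2)^k; at k=18 this is -786489.

-786489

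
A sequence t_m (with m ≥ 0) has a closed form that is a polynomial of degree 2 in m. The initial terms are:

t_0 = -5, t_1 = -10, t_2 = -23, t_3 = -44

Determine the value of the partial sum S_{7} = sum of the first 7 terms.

-420

1st diffs: -5, -13, -21.
2nd diffs: -8, -8 (constant).
So t_m = -4m^2 - m - 5.
Continuing: -73, -110, -155.
Summing m = 0..6 (7 terms) gives -420.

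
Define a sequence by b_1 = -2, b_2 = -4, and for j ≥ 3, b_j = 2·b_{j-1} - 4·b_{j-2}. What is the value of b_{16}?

65536

Iterate the recurrence:
b_3 = 0;  b_4 = 16;  b_5 = 32;  …;  b_{13} = -8192;  b_{14} = -16384;  b_{15} = 0;  b_{16} = 65536.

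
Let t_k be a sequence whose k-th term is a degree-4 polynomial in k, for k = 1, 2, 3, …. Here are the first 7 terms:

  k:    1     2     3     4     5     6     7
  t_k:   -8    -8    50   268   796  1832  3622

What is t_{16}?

1st diffs: 0, 58, 218, 528, 1036, 1790.
2nd diffs: 58, 160, 310, 508, 754.
3rd diffs: 102, 150, 198, 246.
4th diffs: 48, 48, 48 (constant).
So t_k = 2k^4 - 3k^3 - 3k^2 - 4.
Evaluating at k = 16 gives t_{16} = 118012.

118012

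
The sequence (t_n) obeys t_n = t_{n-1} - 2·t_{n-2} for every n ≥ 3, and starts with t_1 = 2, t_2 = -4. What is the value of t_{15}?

Compute successive terms:
t_3 = -8, t_4 = 0, t_5 = 16, …, t_{12} = -48, t_{13} = -272, t_{14} = -176, t_{15} = 368.

368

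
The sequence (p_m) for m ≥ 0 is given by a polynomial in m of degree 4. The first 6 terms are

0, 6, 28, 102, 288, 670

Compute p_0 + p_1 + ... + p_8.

9120

1st diffs: 6, 22, 74, 186, 382.
2nd diffs: 16, 52, 112, 196.
3rd diffs: 36, 60, 84.
4th diffs: 24, 24 (constant).
So p_m = m^4 + m^2 + 4m.
Continuing: 1356, 2478, 4192.
Summing m = 0..8 (9 terms) gives 9120.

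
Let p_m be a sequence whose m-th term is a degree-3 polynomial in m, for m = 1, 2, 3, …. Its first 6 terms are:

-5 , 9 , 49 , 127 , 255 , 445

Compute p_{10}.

1st diffs: 14, 40, 78, 128, 190.
2nd diffs: 26, 38, 50, 62.
3rd diffs: 12, 12, 12 (constant).
So p_m = 2m^3 + m^2 - 3m - 5.
Evaluating at m = 10 gives p_{10} = 2065.

2065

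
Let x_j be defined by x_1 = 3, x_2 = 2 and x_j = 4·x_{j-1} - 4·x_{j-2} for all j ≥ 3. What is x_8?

-1408

Step forward from the initial values:
x_3 = -4;  x_4 = -24;  x_5 = -80;  x_6 = -224;  x_7 = -576;  x_8 = -1408.
(Characteristic roots are 2 and 2.)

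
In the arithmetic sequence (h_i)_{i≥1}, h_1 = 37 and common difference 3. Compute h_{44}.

166

h_i = 37 + (i - 1)·3.
h_{44} = 37 + 43·3 = 166.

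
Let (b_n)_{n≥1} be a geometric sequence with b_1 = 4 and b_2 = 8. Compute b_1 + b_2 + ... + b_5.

124

Common ratio r = 2.
b_n = 4·2^(n-1).
S = 4·(2^5 - 1)/(2 - 1) = 4·(32 - 1)/(1) = 124.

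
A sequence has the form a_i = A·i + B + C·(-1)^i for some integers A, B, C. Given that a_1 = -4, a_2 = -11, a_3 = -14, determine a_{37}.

Plug in i = 1, 2, 3: A + B - C = -4; 2A + B + C = -11; 3A + B - C = -14.
Subtracting the first from the second: A + 2C = -7.
Subtracting the second from the third: A - 2C = -3.
Solving: C = -1, A = -5, then B = 0.
Hence a_{37} = -5·37 + 0 + (-1)·(-1) = -184.

-184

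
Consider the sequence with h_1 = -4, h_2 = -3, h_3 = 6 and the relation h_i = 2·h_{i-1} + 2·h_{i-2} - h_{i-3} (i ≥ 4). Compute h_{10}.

Iterate the recurrence:
h_4 = 10;  h_5 = 35;  h_6 = 84;  h_7 = 228;  h_8 = 589;  h_9 = 1550;  h_{10} = 4050.

4050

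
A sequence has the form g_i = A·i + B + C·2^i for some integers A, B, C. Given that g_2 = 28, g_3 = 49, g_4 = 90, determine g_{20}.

5242906

Plug in i = 2, 3, 4: 2A + B + 4C = 28; 3A + B + 8C = 49; 4A + B + 16C = 90.
Subtracting the first from the second: A + 4C = 21.
Subtracting the second from the third: A + 8C = 41.
Solving: C = 5, A = 1, then B = 6.
Hence g_{20} = 1·20 + 6 + 5·1048576 = 5242906.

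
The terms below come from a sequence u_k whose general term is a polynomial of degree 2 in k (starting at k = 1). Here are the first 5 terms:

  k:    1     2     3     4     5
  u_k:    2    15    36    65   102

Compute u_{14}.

795

1st diffs: 13, 21, 29, 37.
2nd diffs: 8, 8, 8 (constant).
Newton forward-difference form: u_k = 2 + 13·C(k-1,1) + 8·C(k-1,2).
At k = 14: k-1 = 13, so u_{14} = 2 + 169 + 624 = 795.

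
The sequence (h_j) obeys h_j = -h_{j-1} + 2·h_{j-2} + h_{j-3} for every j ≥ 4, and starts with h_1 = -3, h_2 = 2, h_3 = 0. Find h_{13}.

23

Iterate the recurrence:
h_4 = 1, h_5 = 1, h_6 = 1, h_7 = 2, h_8 = 1, h_9 = 4, h_{10} = 0, h_{11} = 9, h_{12} = -5, h_{13} = 23.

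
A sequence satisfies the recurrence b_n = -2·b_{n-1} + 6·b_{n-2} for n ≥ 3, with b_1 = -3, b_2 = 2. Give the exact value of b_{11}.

Step forward from the initial values:
b_3 = -22  b_4 = 56  b_5 = -244  b_6 = 824  b_7 = -3112  b_8 = 11168  b_9 = -41008  b_{10} = 149024  b_{11} = -544096.

-544096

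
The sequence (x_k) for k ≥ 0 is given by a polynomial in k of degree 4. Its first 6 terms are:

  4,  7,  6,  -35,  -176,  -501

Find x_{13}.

-27725

1st diffs: 3, -1, -41, -141, -325.
2nd diffs: -4, -40, -100, -184.
3rd diffs: -36, -60, -84.
4th diffs: -24, -24 (constant).
Newton forward-difference form: x_k = 4 + 3·C(k,1) + (-4)·C(k,2) + (-36)·C(k,3) + (-24)·C(k,4).
At k = 13: k = 13, so x_{13} = 4 + 39 - 312 - 10296 - 17160 = -27725.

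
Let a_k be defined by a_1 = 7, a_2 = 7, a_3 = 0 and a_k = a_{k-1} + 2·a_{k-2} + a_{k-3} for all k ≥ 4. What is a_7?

Applying the relation repeatedly:
a_4 = 21;  a_5 = 28;  a_6 = 70;  a_7 = 147.

147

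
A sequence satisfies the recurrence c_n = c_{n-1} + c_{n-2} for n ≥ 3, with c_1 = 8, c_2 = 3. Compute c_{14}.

1851

Compute successive terms:
c_3 = 11; c_4 = 14; c_5 = 25; …; c_{11} = 437; c_{12} = 707; c_{13} = 1144; c_{14} = 1851.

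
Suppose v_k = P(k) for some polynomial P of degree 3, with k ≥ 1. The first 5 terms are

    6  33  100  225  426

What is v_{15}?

10576

1st diffs: 27, 67, 125, 201.
2nd diffs: 40, 58, 76.
3rd diffs: 18, 18 (constant).
Newton forward-difference form: v_k = 6 + 27·C(k-1,1) + 40·C(k-1,2) + 18·C(k-1,3).
At k = 15: k-1 = 14, so v_{15} = 6 + 378 + 3640 + 6552 = 10576.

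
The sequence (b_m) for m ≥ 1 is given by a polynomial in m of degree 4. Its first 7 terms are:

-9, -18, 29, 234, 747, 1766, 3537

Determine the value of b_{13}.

49779

1st diffs: -9, 47, 205, 513, 1019, 1771.
2nd diffs: 56, 158, 308, 506, 752.
3rd diffs: 102, 150, 198, 246.
4th diffs: 48, 48, 48 (constant).
Newton forward-difference form: b_m = -9 + (-9)·C(m-1,1) + 56·C(m-1,2) + 102·C(m-1,3) + 48·C(m-1,4).
At m = 13: m-1 = 12, so b_{13} = -9 - 108 + 3696 + 22440 + 23760 = 49779.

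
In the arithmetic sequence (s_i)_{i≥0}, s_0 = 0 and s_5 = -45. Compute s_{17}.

-153

Common difference d = (-45 - 0) / (5 - 0) = -9.
s_i = 0 + (i - 0)·(-9).
s_{17} = 0 + 17·(-9) = -153.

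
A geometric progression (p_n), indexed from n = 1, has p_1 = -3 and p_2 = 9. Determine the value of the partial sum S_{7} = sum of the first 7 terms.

Common ratio r = -3.
p_n = (-3)·(-3)^(n-1).
S = (-3)·((-3)^7 - 1)/(-3 - 1) = (-3)·(-2187 - 1)/(-4) = -1641.

-1641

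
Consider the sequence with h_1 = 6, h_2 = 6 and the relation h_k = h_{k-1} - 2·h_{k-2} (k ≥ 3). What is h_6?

30

Step forward from the initial values:
h_3 = -6;  h_4 = -18;  h_5 = -6;  h_6 = 30.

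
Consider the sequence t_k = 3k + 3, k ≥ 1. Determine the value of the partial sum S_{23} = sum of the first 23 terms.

Over k = 1..23: Σk = 276.
Total = (3)·276 + (3)·23 = 897.

897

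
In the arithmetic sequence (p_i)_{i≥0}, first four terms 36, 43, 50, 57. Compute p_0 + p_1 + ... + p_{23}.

2796

Common difference d = 7.
p_i = 36 + (i - 0)·7.
p_{23} = 197; S = 24·(36 + 197)/2 = 2796.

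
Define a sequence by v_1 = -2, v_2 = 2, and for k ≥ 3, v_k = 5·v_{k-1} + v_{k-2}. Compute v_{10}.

822962

Applying the relation repeatedly:
v_3 = 8;  v_4 = 42;  v_5 = 218;  v_6 = 1132;  v_7 = 5878;  v_8 = 30522;  v_9 = 158488;  v_{10} = 822962.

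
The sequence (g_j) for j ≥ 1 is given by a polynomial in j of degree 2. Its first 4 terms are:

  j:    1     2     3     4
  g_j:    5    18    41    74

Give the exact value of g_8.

306

1st diffs: 13, 23, 33.
2nd diffs: 10, 10 (constant).
Newton forward-difference form: g_j = 5 + 13·C(j-1,1) + 10·C(j-1,2).
At j = 8: j-1 = 7, so g_8 = 5 + 91 + 210 = 306.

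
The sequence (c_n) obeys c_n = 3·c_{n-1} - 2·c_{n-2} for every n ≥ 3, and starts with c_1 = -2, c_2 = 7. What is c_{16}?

Step forward from the initial values:
c_3 = 25  c_4 = 61  c_5 = 133  …  c_{13} = 36853  c_{14} = 73717  c_{15} = 147445  c_{16} = 294901.
(Characteristic roots are 2 and 1.)

294901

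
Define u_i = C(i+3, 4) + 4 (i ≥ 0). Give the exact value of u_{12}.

C(15, 4) = 1365, so u_{12} = 1369.

1369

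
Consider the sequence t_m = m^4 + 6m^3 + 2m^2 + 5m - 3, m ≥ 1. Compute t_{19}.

t_{19} = 1·19^4 + 6·19^3 + 2·19^2 + 5·19 - 3 = 172289.

172289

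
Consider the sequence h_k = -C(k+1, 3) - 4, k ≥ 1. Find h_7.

C(8, 3) = 56, so h_7 = -60.

-60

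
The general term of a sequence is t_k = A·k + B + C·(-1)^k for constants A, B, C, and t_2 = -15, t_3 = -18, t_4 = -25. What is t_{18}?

Plug in k = 2, 3, 4: 2A + B + C = -15; 3A + B - C = -18; 4A + B + C = -25.
Subtracting the first from the second: A - 2C = -3.
Subtracting the second from the third: A + 2C = -7.
Solving: C = -1, A = -5, then B = -4.
So t_k = -5·k + (-4) + (-1)·(-1)^k; at k=18 this is -95.

-95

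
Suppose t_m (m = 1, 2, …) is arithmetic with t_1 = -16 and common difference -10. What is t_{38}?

t_m = -16 + (m - 1)·(-10).
t_{38} = -16 + 37·(-10) = -386.

-386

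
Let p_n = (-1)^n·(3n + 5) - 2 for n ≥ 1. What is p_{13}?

(-1)^13 = -1; 3n + 5 at n=13 is 44; so p_{13} = -46.

-46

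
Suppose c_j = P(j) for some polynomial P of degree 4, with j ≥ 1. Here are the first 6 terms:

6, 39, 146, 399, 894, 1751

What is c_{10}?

1st diffs: 33, 107, 253, 495, 857.
2nd diffs: 74, 146, 242, 362.
3rd diffs: 72, 96, 120.
4th diffs: 24, 24 (constant).
So c_j = j^4 + 2j^3 + 4j - 1.
Evaluating at j = 10 gives c_{10} = 12039.

12039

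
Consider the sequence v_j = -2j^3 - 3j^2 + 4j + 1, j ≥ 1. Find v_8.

v_8 = -2·8^3 - 3·8^2 + 4·8 + 1 = -1183.

-1183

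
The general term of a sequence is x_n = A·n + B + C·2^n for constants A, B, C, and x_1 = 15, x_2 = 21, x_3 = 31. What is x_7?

279

Write the equations: A + B + 2C = 15; 2A + B + 4C = 21; 3A + B + 8C = 31.
Subtracting the first from the second: A + 2C = 6.
Subtracting the second from the third: A + 4C = 10.
Solving: C = 2, A = 2, then B = 9.
Therefore x_7 = 14 + 9 + 2·128 = 279.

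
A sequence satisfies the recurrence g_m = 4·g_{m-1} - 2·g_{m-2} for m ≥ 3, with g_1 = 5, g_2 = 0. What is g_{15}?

-30285440

Compute successive terms:
g_3 = -10  g_4 = -40  g_5 = -140  …  g_{12} = -760960  g_{13} = -2598080  g_{14} = -8870400  g_{15} = -30285440.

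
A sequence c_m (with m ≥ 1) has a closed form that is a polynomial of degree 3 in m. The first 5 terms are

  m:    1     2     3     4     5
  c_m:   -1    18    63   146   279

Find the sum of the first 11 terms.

9284

1st diffs: 19, 45, 83, 133.
2nd diffs: 26, 38, 50.
3rd diffs: 12, 12 (constant).
Newton forward-difference form: c_m = -1 + 19·C(m-1,1) + 26·C(m-1,2) + 12·C(m-1,3).
Continuing: …, 474, 743, 1098, 1551, …, c_{11} = 2799.
Summing m = 1..11 (11 terms) gives 9284.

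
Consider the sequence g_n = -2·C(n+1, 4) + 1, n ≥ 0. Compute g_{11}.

C(12, 4) = 495, so g_{11} = -989.

-989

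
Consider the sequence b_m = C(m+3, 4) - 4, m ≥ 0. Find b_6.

C(9, 4) = 126, so b_6 = 122.

122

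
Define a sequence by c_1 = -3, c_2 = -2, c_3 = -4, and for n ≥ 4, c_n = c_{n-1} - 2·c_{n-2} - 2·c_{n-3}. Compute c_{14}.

-2706

c_4 = 6; c_5 = 18; c_6 = 14; …; c_{11} = 518; c_{12} = 222; c_{13} = -1226; c_{14} = -2706.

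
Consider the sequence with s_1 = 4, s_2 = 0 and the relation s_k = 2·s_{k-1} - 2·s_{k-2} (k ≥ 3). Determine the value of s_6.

0

Iterate the recurrence:
s_3 = -8; s_4 = -16; s_5 = -16; s_6 = 0.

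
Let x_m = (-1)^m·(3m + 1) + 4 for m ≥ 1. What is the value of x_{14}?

(-1)^14 = 1; 3m + 1 at m=14 is 43; so x_{14} = 47.

47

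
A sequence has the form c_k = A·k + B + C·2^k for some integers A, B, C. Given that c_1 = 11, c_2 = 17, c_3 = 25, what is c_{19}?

Write the equations: A + B + 2C = 11; 2A + B + 4C = 17; 3A + B + 8C = 25.
Subtracting the first from the second: A + 2C = 6.
Subtracting the second from the third: A + 4C = 8.
Solving: C = 1, A = 4, then B = 5.
Therefore c_{19} = 76 + 5 + 1·524288 = 524369.

524369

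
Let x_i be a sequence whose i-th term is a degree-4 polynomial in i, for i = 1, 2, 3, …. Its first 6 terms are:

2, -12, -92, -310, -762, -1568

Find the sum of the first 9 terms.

1st diffs: -14, -80, -218, -452, -806.
2nd diffs: -66, -138, -234, -354.
3rd diffs: -72, -96, -120.
4th diffs: -24, -24 (constant).
So x_i = -i^4 - 2i^3 + 4i^2 + 3i - 2.
Continuing: -2872, -4842, -7670.
Summing i = 1..9 (9 terms) gives -18126.

-18126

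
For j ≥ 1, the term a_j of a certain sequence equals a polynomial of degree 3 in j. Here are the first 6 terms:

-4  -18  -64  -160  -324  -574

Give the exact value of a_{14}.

-7830

1st diffs: -14, -46, -96, -164, -250.
2nd diffs: -32, -50, -68, -86.
3rd diffs: -18, -18, -18 (constant).
Newton forward-difference form: a_j = -4 + (-14)·C(j-1,1) + (-32)·C(j-1,2) + (-18)·C(j-1,3).
At j = 14: j-1 = 13, so a_{14} = -4 - 182 - 2496 - 5148 = -7830.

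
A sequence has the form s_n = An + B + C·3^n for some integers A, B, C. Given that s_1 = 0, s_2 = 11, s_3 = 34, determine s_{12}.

Write the equations: A + B + 3C = 0; 2A + B + 9C = 11; 3A + B + 27C = 34.
Subtracting the first from the second: A + 6C = 11.
Subtracting the second from the third: A + 18C = 23.
Solving: C = 1, A = 5, then B = -8.
Therefore s_{12} = 60 + (-8) + 1·531441 = 531493.

531493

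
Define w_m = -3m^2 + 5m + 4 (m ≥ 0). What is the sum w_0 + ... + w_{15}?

Over m = 0..15: Σm = 120, Σm² = 1240.
Total = (-3)·1240 + (5)·120 + (4)·16 = -3056.

-3056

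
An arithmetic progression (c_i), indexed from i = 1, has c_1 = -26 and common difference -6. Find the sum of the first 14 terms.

-910

c_i = -26 + (i - 1)·(-6).
c_{14} = -104; S = 14·(-26 + (-104))/2 = -910.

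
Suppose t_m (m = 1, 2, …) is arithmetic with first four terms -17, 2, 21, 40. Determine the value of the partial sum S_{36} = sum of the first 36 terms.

11358

Common difference d = 19.
t_m = -17 + (m - 1)·19.
t_{36} = 648; S = 36·(-17 + 648)/2 = 11358.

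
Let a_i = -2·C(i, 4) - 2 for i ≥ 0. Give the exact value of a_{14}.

-2004

C(14, 4) = 1001, so a_{14} = -2004.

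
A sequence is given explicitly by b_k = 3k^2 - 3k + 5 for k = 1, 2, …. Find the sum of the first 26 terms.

Over k = 1..26: Σk = 351, Σk² = 6201.
Total = (3)·6201 + (-3)·351 + (5)·26 = 17680.

17680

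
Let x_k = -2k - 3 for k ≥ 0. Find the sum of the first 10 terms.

Over k = 0..9: Σk = 45.
Total = (-2)·45 + (-3)·10 = -120.

-120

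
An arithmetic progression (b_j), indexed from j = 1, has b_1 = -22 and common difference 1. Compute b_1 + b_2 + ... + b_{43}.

b_j = -22 + (j - 1)·1.
b_{43} = 20; S = 43·(-22 + 20)/2 = -43.

-43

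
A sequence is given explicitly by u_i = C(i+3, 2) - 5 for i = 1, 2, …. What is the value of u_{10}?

73

C(13, 2) = 78, so u_{10} = 73.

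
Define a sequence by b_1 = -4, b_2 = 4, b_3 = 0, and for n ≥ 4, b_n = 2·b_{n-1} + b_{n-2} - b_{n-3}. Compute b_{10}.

784

Compute successive terms:
b_4 = 8  b_5 = 12  b_6 = 32  b_7 = 68  b_8 = 156  b_9 = 348  b_{10} = 784.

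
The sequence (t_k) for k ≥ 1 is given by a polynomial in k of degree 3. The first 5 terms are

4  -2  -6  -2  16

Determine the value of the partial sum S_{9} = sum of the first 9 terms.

744

1st diffs: -6, -4, 4, 18.
2nd diffs: 2, 8, 14.
3rd diffs: 6, 6 (constant).
Newton forward-difference form: t_k = 4 + (-6)·C(k-1,1) + 2·C(k-1,2) + 6·C(k-1,3).
Continuing: 54, 118, 214, 348.
Summing k = 1..9 (9 terms) gives 744.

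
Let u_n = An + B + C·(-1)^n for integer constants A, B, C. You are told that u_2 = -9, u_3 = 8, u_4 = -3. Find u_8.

9

The three given values yield: 2A + B + C = -9; 3A + B - C = 8; 4A + B + C = -3.
Subtracting the first from the second: A - 2C = 17.
Subtracting the second from the third: A + 2C = -11.
Solving: C = -7, A = 3, then B = -8.
Hence u_8 = 3·8 + (-8) + (-7)·1 = 9.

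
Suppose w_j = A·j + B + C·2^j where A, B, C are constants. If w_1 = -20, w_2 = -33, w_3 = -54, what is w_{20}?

At j = 1, 2, 3: A + B + 2C = -20; 2A + B + 4C = -33; 3A + B + 8C = -54.
Subtracting the first from the second: A + 2C = -13.
Subtracting the second from the third: A + 4C = -21.
Solving: C = -4, A = -5, then B = -7.
So w_j = -5·j + (-7) + (-4)·2^j; at j=20 this is -4194411.

-4194411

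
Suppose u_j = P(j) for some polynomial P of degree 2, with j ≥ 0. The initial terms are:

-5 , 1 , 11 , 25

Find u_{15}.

1st diffs: 6, 10, 14.
2nd diffs: 4, 4 (constant).
Newton forward-difference form: u_j = -5 + 6·C(j,1) + 4·C(j,2).
At j = 15: j = 15, so u_{15} = -5 + 90 + 420 = 505.

505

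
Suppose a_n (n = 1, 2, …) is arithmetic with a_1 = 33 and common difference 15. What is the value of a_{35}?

543

a_n = 33 + (n - 1)·15.
a_{35} = 33 + 34·15 = 543.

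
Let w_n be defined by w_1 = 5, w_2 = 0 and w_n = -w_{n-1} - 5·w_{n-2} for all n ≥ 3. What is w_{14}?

Applying the relation repeatedly:
w_3 = -25;  w_4 = 25;  w_5 = 100;  …;  w_{11} = 7100;  w_{12} = 27775;  w_{13} = -63275;  w_{14} = -75600.

-75600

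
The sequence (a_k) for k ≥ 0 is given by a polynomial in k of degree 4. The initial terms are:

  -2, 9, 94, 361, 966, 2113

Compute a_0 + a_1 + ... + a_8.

1st diffs: 11, 85, 267, 605, 1147.
2nd diffs: 74, 182, 338, 542.
3rd diffs: 108, 156, 204.
4th diffs: 48, 48 (constant).
Newton forward-difference form: a_k = -2 + 11·C(k,1) + 74·C(k,2) + 108·C(k,3) + 48·C(k,4).
Continuing: 4054, 7089, 11566.
Summing k = 0..8 (9 terms) gives 26250.

26250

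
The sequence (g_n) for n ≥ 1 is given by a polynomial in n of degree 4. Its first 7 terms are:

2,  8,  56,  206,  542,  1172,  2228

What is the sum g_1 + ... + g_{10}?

1st diffs: 6, 48, 150, 336, 630, 1056.
2nd diffs: 42, 102, 186, 294, 426.
3rd diffs: 60, 84, 108, 132.
4th diffs: 24, 24, 24 (constant).
Newton forward-difference form: g_n = 2 + 6·C(n-1,1) + 42·C(n-1,2) + 60·C(n-1,3) + 24·C(n-1,4).
Continuing: 3866, 6266, 9632.
Summing n = 1..10 (10 terms) gives 23978.

23978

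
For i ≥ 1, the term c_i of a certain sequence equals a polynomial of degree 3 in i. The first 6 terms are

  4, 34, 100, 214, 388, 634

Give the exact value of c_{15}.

8068

1st diffs: 30, 66, 114, 174, 246.
2nd diffs: 36, 48, 60, 72.
3rd diffs: 12, 12, 12 (constant).
So c_i = 2i^3 + 6i^2 - 2i - 2.
Evaluating at i = 15 gives c_{15} = 8068.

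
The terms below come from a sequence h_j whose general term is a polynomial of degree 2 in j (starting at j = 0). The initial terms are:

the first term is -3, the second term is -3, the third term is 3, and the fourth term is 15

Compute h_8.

165

1st diffs: 0, 6, 12.
2nd diffs: 6, 6 (constant).
Newton forward-difference form: h_j = -3 + 6·C(j,2).
At j = 8: j = 8, so h_8 = -3 + 168 = 165.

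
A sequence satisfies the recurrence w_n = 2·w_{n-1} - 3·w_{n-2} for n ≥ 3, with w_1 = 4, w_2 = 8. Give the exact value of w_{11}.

-1052

Step forward from the initial values:
w_3 = 4;  w_4 = -16;  w_5 = -44;  w_6 = -40;  w_7 = 52;  w_8 = 224;  w_9 = 292;  w_{10} = -88;  w_{11} = -1052.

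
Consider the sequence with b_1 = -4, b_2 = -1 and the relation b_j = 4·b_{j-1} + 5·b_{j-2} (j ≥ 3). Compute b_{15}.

-5086263024

Iterate the recurrence:
b_3 = -24  b_4 = -101  b_5 = -524  …  b_{12} = -40690101  b_{13} = -203450524  b_{14} = -1017252601  b_{15} = -5086263024.
(Characteristic roots are 5 and -1.)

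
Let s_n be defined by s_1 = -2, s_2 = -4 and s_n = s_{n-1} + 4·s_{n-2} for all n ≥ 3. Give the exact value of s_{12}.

Step forward from the initial values:
s_3 = -12  s_4 = -28  s_5 = -76  s_6 = -188  s_7 = -492  s_8 = -1244  s_9 = -3212  s_{10} = -8188  s_{11} = -21036  s_{12} = -53788.

-53788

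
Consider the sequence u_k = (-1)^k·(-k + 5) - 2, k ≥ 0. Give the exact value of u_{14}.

-11

(-1)^14 = 1; -k + 5 at k=14 is -9; so u_{14} = -11.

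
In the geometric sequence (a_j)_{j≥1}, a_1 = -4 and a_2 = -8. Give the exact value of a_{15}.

Common ratio r = 2.
a_j = (-4)·2^(j-1).
a_{15} = (-4)·2^14 = -65536.

-65536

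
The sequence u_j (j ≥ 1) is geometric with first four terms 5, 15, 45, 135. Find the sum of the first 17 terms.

Common ratio r = 3.
u_j = 5·3^(j-1).
S = 5·(3^17 - 1)/(3 - 1) = 5·(129140163 - 1)/(2) = 322850405.

322850405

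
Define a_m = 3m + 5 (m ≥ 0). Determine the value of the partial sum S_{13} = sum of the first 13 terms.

299

Over m = 0..12: Σm = 78.
Total = (3)·78 + (5)·13 = 299.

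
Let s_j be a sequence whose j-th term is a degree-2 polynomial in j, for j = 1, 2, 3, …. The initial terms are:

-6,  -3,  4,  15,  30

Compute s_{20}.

735

1st diffs: 3, 7, 11, 15.
2nd diffs: 4, 4, 4 (constant).
So s_j = 2j^2 - 3j - 5.
Evaluating at j = 20 gives s_{20} = 735.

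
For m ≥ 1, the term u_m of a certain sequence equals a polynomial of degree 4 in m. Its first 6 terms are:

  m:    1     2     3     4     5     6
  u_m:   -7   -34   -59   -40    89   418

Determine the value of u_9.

3865

1st diffs: -27, -25, 19, 129, 329.
2nd diffs: 2, 44, 110, 200.
3rd diffs: 42, 66, 90.
4th diffs: 24, 24 (constant).
So u_m = m^4 - 3m^3 - 6m^2 - 3m + 4.
Evaluating at m = 9 gives u_9 = 3865.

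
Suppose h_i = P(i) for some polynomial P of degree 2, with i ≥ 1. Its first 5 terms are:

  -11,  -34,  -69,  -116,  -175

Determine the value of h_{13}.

-1079

1st diffs: -23, -35, -47, -59.
2nd diffs: -12, -12, -12 (constant).
Newton forward-difference form: h_i = -11 + (-23)·C(i-1,1) + (-12)·C(i-1,2).
At i = 13: i-1 = 12, so h_{13} = -11 - 276 - 792 = -1079.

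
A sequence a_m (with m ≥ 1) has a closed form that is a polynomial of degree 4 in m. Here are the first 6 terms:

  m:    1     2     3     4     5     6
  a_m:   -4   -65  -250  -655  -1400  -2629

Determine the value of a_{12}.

1st diffs: -61, -185, -405, -745, -1229.
2nd diffs: -124, -220, -340, -484.
3rd diffs: -96, -120, -144.
4th diffs: -24, -24 (constant).
Newton forward-difference form: a_m = -4 + (-61)·C(m-1,1) + (-124)·C(m-1,2) + (-96)·C(m-1,3) + (-24)·C(m-1,4).
At m = 12: m-1 = 11, so a_{12} = -4 - 671 - 6820 - 15840 - 7920 = -31255.

-31255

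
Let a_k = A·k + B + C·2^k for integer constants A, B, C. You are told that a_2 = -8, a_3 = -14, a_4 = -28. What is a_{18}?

-524256

Write the equations: 2A + B + 4C = -8; 3A + B + 8C = -14; 4A + B + 16C = -28.
Subtracting the first from the second: A + 4C = -6.
Subtracting the second from the third: A + 8C = -14.
Solving: C = -2, A = 2, then B = -4.
Hence a_{18} = 2·18 + (-4) + (-2)·262144 = -524256.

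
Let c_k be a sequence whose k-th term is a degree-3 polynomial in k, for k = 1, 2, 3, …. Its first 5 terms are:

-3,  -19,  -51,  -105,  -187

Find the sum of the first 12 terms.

-7582

1st diffs: -16, -32, -54, -82.
2nd diffs: -16, -22, -28.
3rd diffs: -6, -6 (constant).
Newton forward-difference form: c_k = -3 + (-16)·C(k-1,1) + (-16)·C(k-1,2) + (-6)·C(k-1,3).
Continuing: …, -303, -459, -661, -915, …, c_{12} = -2049.
Summing k = 1..12 (12 terms) gives -7582.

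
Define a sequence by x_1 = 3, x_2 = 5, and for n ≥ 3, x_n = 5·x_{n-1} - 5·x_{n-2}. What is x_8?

3125

x_3 = 10  x_4 = 25  x_5 = 75  x_6 = 250  x_7 = 875  x_8 = 3125.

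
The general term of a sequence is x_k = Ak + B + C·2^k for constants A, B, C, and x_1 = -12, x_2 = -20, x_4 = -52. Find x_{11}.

-4144

The three given values yield: A + B + 2C = -12; 2A + B + 4C = -20; 4A + B + 16C = -52.
Subtracting the first from the second: A + 2C = -8.
Subtracting the second from the third: 2A + 12C = -32.
Solving: C = -2, A = -4, then B = -4.
Hence x_{11} = -4·11 + (-4) + (-2)·2048 = -4144.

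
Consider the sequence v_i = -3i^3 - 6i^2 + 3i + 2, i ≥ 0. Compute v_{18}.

-19384

v_{18} = -3·18^3 - 6·18^2 + 3·18 + 2 = -19384.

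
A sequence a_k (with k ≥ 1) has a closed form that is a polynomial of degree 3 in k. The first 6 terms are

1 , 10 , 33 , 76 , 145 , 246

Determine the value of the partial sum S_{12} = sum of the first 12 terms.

6656

1st diffs: 9, 23, 43, 69, 101.
2nd diffs: 14, 20, 26, 32.
3rd diffs: 6, 6, 6 (constant).
Newton forward-difference form: a_k = 1 + 9·C(k-1,1) + 14·C(k-1,2) + 6·C(k-1,3).
Continuing: …, 385, 568, 801, 1090, …, a_{12} = 1860.
Summing k = 1..12 (12 terms) gives 6656.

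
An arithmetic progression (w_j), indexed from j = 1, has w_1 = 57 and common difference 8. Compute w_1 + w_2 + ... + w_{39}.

8151

w_j = 57 + (j - 1)·8.
w_{39} = 361; S = 39·(57 + 361)/2 = 8151.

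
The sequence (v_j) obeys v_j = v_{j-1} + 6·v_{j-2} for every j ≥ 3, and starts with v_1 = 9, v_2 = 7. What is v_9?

33829

v_3 = 61;  v_4 = 103;  v_5 = 469;  v_6 = 1087;  v_7 = 3901;  v_8 = 10423;  v_9 = 33829.
(Characteristic roots are 3 and -2.)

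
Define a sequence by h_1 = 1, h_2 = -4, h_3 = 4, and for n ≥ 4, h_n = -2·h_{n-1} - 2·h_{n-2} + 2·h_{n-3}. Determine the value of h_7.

Applying the relation repeatedly:
h_4 = 2, h_5 = -20, h_6 = 44, h_7 = -44.

-44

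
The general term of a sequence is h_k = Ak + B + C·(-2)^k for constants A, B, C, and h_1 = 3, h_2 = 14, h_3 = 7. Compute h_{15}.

-32693

At k = 1, 2, 3: A + B - 2C = 3; 2A + B + 4C = 14; 3A + B - 8C = 7.
Subtracting the first from the second: A + 6C = 11.
Subtracting the second from the third: A - 12C = -7.
Solving: C = 1, A = 5, then B = 0.
Hence h_{15} = 5·15 + 0 + 1·(-32768) = -32693.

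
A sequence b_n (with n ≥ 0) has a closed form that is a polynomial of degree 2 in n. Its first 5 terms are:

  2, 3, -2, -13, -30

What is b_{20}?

1st diffs: 1, -5, -11, -17.
2nd diffs: -6, -6, -6 (constant).
Newton forward-difference form: b_n = 2 + 1·C(n,1) + (-6)·C(n,2).
At n = 20: n = 20, so b_{20} = 2 + 20 - 1140 = -1118.

-1118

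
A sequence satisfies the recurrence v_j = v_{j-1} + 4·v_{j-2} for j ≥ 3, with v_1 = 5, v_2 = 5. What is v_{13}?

248305

Applying the relation repeatedly:
v_3 = 25, v_4 = 45, v_5 = 145, …, v_{10} = 14645, v_{11} = 37945, v_{12} = 96525, v_{13} = 248305.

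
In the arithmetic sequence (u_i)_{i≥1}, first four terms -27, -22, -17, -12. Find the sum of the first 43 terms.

3354

Common difference d = 5.
u_i = -27 + (i - 1)·5.
u_{43} = 183; S = 43·(-27 + 183)/2 = 3354.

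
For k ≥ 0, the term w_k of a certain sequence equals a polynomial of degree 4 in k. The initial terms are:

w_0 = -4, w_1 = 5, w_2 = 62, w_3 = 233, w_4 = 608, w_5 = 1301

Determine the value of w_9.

1st diffs: 9, 57, 171, 375, 693.
2nd diffs: 48, 114, 204, 318.
3rd diffs: 66, 90, 114.
4th diffs: 24, 24 (constant).
So w_k = k^4 + 5k^3 + 2k^2 + k - 4.
Evaluating at k = 9 gives w_9 = 10373.

10373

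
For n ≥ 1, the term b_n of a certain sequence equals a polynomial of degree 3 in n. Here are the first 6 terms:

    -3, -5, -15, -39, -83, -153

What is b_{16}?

1st diffs: -2, -10, -24, -44, -70.
2nd diffs: -8, -14, -20, -26.
3rd diffs: -6, -6, -6 (constant).
So b_n = -n^3 + 2n^2 - n - 3.
Evaluating at n = 16 gives b_{16} = -3603.

-3603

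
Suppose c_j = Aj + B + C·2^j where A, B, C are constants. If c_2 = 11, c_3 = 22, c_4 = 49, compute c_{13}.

Write the equations: 2A + B + 4C = 11; 3A + B + 8C = 22; 4A + B + 16C = 49.
Subtracting the first from the second: A + 4C = 11.
Subtracting the second from the third: A + 8C = 27.
Solving: C = 4, A = -5, then B = 5.
Therefore c_{13} = -65 + 5 + 4·8192 = 32708.

32708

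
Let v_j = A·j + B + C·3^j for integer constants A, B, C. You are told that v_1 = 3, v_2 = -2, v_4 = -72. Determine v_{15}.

At j = 1, 2, 4: A + B + 3C = 3; 2A + B + 9C = -2; 4A + B + 81C = -72.
Subtracting the first from the second: A + 6C = -5.
Subtracting the second from the third: 2A + 72C = -70.
Solving: C = -1, A = 1, then B = 5.
Hence v_{15} = 1·15 + 5 + (-1)·14348907 = -14348887.

-14348887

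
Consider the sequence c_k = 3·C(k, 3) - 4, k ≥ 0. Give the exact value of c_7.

C(7, 3) = 35, so c_7 = 101.

101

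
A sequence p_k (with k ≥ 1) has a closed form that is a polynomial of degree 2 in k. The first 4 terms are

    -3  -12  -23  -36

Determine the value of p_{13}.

1st diffs: -9, -11, -13.
2nd diffs: -2, -2 (constant).
Newton forward-difference form: p_k = -3 + (-9)·C(k-1,1) + (-2)·C(k-1,2).
At k = 13: k-1 = 12, so p_{13} = -3 - 108 - 132 = -243.

-243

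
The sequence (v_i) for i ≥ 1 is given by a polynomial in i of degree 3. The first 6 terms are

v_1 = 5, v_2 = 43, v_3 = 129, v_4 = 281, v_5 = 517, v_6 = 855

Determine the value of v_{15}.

1st diffs: 38, 86, 152, 236, 338.
2nd diffs: 48, 66, 84, 102.
3rd diffs: 18, 18, 18 (constant).
Newton forward-difference form: v_i = 5 + 38·C(i-1,1) + 48·C(i-1,2) + 18·C(i-1,3).
At i = 15: i-1 = 14, so v_{15} = 5 + 532 + 4368 + 6552 = 11457.

11457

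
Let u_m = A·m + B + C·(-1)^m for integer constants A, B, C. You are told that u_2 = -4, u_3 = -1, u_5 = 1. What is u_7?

3

Plug in m = 2, 3, 5: 2A + B + C = -4; 3A + B - C = -1; 5A + B - C = 1.
Subtracting the first from the second: A - 2C = 3.
Subtracting the second from the third: 2A = 2.
Solving: C = -1, A = 1, then B = -5.
Therefore u_7 = 7 + (-5) + (-1)·(-1) = 3.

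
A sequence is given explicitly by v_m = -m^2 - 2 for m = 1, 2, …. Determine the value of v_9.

v_9 = -1·9^2 - 2 = -83.

-83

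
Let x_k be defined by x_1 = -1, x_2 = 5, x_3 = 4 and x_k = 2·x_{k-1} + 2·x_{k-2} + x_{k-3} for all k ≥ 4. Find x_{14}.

546437

x_4 = 17;  x_5 = 47;  x_6 = 132;  …;  x_{11} = 24079;  x_{12} = 68172;  x_{13} = 193007;  x_{14} = 546437.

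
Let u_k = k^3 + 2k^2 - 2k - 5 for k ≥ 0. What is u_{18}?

u_{18} = 1·18^3 + 2·18^2 - 2·18 - 5 = 6439.

6439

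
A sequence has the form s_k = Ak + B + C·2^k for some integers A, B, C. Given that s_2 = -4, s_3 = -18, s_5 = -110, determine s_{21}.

-8388558

The three given values yield: 2A + B + 4C = -4; 3A + B + 8C = -18; 5A + B + 32C = -110.
Subtracting the first from the second: A + 4C = -14.
Subtracting the second from the third: 2A + 24C = -92.
Solving: C = -4, A = 2, then B = 8.
Hence s_{21} = 2·21 + 8 + (-4)·2097152 = -8388558.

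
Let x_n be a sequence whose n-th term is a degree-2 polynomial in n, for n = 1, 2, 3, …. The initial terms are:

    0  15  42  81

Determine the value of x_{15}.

1st diffs: 15, 27, 39.
2nd diffs: 12, 12 (constant).
Newton forward-difference form: x_n = 15·C(n-1,1) + 12·C(n-1,2).
At n = 15: n-1 = 14, so x_{15} = 210 + 1092 = 1302.

1302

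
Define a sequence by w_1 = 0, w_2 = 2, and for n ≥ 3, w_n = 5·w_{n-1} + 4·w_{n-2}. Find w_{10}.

Compute successive terms:
w_3 = 10; w_4 = 58; w_5 = 330; w_6 = 1882; w_7 = 10730; w_8 = 61178; w_9 = 348810; w_{10} = 1988762.

1988762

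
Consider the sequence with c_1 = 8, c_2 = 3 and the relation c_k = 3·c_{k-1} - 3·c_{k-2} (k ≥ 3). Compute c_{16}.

Compute successive terms:
c_3 = -15; c_4 = -54; c_5 = -117; …; c_{13} = 5832; c_{14} = 2187; c_{15} = -10935; c_{16} = -39366.

-39366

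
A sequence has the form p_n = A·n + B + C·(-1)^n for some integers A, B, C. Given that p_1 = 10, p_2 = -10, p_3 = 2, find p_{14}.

At n = 1, 2, 3: A + B - C = 10; 2A + B + C = -10; 3A + B - C = 2.
Subtracting the first from the second: A + 2C = -20.
Subtracting the second from the third: A - 2C = 12.
Solving: C = -8, A = -4, then B = 6.
Hence p_{14} = -4·14 + 6 + (-8)·1 = -58.

-58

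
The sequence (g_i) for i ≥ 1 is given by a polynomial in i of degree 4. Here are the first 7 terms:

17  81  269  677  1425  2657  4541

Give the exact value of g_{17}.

113361

1st diffs: 64, 188, 408, 748, 1232, 1884.
2nd diffs: 124, 220, 340, 484, 652.
3rd diffs: 96, 120, 144, 168.
4th diffs: 24, 24, 24 (constant).
Newton forward-difference form: g_i = 17 + 64·C(i-1,1) + 124·C(i-1,2) + 96·C(i-1,3) + 24·C(i-1,4).
At i = 17: i-1 = 16, so g_{17} = 17 + 1024 + 14880 + 53760 + 43680 = 113361.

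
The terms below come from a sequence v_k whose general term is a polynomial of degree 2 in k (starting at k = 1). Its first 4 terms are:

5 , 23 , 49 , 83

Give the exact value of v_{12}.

1st diffs: 18, 26, 34.
2nd diffs: 8, 8 (constant).
Newton forward-difference form: v_k = 5 + 18·C(k-1,1) + 8·C(k-1,2).
At k = 12: k-1 = 11, so v_{12} = 5 + 198 + 440 = 643.

643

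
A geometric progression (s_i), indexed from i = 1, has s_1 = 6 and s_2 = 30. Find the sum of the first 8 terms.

Common ratio r = 5.
s_i = 6·5^(i-1).
S = 6·(5^8 - 1)/(5 - 1) = 6·(390625 - 1)/(4) = 585936.

585936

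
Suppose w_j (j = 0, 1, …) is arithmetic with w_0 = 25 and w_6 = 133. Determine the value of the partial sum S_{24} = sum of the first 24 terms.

5568

Common difference d = (133 - 25) / (6 - 0) = 18.
w_j = 25 + (j - 0)·18.
w_{23} = 439; S = 24·(25 + 439)/2 = 5568.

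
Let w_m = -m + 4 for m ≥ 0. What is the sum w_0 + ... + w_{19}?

Over m = 0..19: Σm = 190.
Total = (-1)·190 + (4)·20 = -110.

-110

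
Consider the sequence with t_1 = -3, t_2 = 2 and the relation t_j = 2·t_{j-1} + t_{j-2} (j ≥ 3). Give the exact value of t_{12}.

t_3 = 1; t_4 = 4; t_5 = 9; t_6 = 22; t_7 = 53; t_8 = 128; t_9 = 309; t_{10} = 746; t_{11} = 1801; t_{12} = 4348.

4348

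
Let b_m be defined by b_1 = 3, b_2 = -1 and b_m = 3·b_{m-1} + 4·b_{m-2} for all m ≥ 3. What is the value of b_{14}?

26843543

Applying the relation repeatedly:
b_3 = 9  b_4 = 23  b_5 = 105  …  b_{11} = 419433  b_{12} = 1677719  b_{13} = 6710889  b_{14} = 26843543.
(Characteristic roots are 4 and -1.)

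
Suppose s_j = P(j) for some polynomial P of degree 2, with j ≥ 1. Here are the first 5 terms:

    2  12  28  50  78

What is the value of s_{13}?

1st diffs: 10, 16, 22, 28.
2nd diffs: 6, 6, 6 (constant).
Newton forward-difference form: s_j = 2 + 10·C(j-1,1) + 6·C(j-1,2).
At j = 13: j-1 = 12, so s_{13} = 2 + 120 + 396 = 518.

518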